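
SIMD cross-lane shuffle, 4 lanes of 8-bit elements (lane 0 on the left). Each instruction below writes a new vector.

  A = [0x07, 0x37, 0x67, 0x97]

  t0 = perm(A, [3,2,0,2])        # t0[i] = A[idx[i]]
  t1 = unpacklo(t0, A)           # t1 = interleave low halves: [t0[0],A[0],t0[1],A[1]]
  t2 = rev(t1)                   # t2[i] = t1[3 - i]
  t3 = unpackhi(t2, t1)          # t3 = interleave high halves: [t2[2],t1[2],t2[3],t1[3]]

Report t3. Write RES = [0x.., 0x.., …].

  t0: 97 67 07 67
  t1: 97 07 67 37
  t2: 37 67 07 97
  t3: 07 67 97 37

RES = [ 0x07  0x67  0x97  0x37 ]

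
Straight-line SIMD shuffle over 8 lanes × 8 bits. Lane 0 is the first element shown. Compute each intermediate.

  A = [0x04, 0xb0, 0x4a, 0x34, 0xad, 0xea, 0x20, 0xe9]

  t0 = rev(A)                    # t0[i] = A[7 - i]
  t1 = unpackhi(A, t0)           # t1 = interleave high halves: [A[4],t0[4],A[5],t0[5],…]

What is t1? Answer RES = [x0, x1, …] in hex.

RES = [0xad, 0x34, 0xea, 0x4a, 0x20, 0xb0, 0xe9, 0x04]

  t0: e9 20 ea ad 34 4a b0 04
  t1: ad 34 ea 4a 20 b0 e9 04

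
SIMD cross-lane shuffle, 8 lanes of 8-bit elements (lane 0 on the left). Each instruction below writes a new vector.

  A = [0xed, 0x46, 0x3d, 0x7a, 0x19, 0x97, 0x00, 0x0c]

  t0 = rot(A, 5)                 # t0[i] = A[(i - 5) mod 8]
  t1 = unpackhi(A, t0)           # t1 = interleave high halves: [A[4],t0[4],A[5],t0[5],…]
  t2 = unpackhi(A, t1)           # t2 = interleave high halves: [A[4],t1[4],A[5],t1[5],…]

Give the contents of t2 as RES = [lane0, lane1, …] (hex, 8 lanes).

→ t0 |7a|19|97|00|0c|ed|46|3d|
→ t1 |19|0c|97|ed|00|46|0c|3d|
→ t2 |19|00|97|46|00|0c|0c|3d|

RES = [0x19, 0x00, 0x97, 0x46, 0x00, 0x0c, 0x0c, 0x3d]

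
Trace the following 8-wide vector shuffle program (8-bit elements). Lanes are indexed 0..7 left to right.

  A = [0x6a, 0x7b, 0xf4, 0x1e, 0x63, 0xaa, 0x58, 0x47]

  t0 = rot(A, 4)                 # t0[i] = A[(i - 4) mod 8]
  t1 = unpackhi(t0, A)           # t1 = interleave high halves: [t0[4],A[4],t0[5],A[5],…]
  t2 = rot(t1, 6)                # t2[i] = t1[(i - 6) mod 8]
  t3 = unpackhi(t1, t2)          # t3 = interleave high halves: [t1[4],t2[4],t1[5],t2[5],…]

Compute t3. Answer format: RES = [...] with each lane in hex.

→ t0 |63|aa|58|47|6a|7b|f4|1e|
→ t1 |6a|63|7b|aa|f4|58|1e|47|
→ t2 |7b|aa|f4|58|1e|47|6a|63|
→ t3 |f4|1e|58|47|1e|6a|47|63|

RES = [0xf4, 0x1e, 0x58, 0x47, 0x1e, 0x6a, 0x47, 0x63]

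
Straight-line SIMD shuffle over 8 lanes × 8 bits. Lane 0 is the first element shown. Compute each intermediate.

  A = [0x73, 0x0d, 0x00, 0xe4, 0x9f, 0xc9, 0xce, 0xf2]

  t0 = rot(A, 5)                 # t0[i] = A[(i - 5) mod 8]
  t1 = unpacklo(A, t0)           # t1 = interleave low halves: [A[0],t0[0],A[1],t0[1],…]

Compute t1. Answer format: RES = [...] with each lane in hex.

RES = [0x73, 0xe4, 0x0d, 0x9f, 0x00, 0xc9, 0xe4, 0xce]

t0 = [0xe4, 0x9f, 0xc9, 0xce, 0xf2, 0x73, 0x0d, 0x00]
t1 = [0x73, 0xe4, 0x0d, 0x9f, 0x00, 0xc9, 0xe4, 0xce]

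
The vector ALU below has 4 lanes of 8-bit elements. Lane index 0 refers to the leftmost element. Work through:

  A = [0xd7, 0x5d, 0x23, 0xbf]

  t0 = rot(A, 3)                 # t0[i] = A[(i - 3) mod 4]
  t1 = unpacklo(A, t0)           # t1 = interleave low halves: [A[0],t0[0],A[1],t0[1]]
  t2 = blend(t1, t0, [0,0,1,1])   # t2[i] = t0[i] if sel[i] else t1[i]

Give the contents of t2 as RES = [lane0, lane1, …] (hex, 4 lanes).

RES = [0xd7, 0x5d, 0xbf, 0xd7]

t0 = [0x5d, 0x23, 0xbf, 0xd7]
t1 = [0xd7, 0x5d, 0x5d, 0x23]
t2 = [0xd7, 0x5d, 0xbf, 0xd7]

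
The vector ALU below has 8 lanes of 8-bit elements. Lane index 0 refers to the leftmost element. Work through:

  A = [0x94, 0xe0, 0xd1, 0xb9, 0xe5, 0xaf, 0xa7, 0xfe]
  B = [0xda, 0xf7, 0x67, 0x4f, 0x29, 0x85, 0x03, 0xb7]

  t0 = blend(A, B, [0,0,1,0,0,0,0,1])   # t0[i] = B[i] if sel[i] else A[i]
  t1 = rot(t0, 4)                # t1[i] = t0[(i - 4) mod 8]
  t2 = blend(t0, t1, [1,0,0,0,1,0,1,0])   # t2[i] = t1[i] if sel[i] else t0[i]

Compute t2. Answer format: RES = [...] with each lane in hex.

RES = [ 0xe5  0xe0  0x67  0xb9  0x94  0xaf  0x67  0xb7 ]

t0 = [0x94, 0xe0, 0x67, 0xb9, 0xe5, 0xaf, 0xa7, 0xb7]
t1 = [0xe5, 0xaf, 0xa7, 0xb7, 0x94, 0xe0, 0x67, 0xb9]
t2 = [0xe5, 0xe0, 0x67, 0xb9, 0x94, 0xaf, 0x67, 0xb7]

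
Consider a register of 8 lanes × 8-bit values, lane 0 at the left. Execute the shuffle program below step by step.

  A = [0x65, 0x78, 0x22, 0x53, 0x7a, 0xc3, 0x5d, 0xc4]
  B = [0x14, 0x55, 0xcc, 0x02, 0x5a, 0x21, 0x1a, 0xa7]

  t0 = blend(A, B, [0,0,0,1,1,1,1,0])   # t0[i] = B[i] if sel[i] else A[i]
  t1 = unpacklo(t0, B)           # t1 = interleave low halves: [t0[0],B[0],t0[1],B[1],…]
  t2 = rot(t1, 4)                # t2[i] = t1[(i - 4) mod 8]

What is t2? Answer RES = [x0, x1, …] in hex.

t0 = [0x65, 0x78, 0x22, 0x02, 0x5a, 0x21, 0x1a, 0xc4]
t1 = [0x65, 0x14, 0x78, 0x55, 0x22, 0xcc, 0x02, 0x02]
t2 = [0x22, 0xcc, 0x02, 0x02, 0x65, 0x14, 0x78, 0x55]

RES = [ 0x22  0xcc  0x02  0x02  0x65  0x14  0x78  0x55 ]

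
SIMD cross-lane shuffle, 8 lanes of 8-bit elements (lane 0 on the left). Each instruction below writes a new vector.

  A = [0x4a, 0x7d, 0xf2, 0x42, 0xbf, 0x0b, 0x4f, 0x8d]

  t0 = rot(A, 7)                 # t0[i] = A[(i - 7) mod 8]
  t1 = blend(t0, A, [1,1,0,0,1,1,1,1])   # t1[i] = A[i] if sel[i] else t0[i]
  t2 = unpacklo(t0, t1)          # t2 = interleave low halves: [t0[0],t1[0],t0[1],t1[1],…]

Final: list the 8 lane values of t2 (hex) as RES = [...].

t0 = [0x7d, 0xf2, 0x42, 0xbf, 0x0b, 0x4f, 0x8d, 0x4a]
t1 = [0x4a, 0x7d, 0x42, 0xbf, 0xbf, 0x0b, 0x4f, 0x8d]
t2 = [0x7d, 0x4a, 0xf2, 0x7d, 0x42, 0x42, 0xbf, 0xbf]

RES = [ 0x7d  0x4a  0xf2  0x7d  0x42  0x42  0xbf  0xbf ]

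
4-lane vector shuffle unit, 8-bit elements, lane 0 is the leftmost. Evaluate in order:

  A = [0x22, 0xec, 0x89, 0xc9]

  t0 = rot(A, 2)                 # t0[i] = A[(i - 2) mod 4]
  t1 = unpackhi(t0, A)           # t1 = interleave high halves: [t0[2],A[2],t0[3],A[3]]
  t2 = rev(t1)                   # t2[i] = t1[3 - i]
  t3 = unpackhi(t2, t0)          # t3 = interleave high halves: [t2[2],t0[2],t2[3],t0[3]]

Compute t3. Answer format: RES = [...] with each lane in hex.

RES = [ 0x89  0x22  0x22  0xec ]

  t0: 89 c9 22 ec
  t1: 22 89 ec c9
  t2: c9 ec 89 22
  t3: 89 22 22 ec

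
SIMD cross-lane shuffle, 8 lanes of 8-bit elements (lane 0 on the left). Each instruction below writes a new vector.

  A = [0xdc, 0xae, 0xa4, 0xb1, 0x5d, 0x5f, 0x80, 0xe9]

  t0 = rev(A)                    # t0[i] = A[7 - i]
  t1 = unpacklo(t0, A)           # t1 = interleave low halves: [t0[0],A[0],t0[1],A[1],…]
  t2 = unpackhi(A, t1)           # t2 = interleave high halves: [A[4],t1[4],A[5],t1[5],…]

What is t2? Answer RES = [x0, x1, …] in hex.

RES = [ 0x5d  0x5f  0x5f  0xa4  0x80  0x5d  0xe9  0xb1 ]

  t0: e9 80 5f 5d b1 a4 ae dc
  t1: e9 dc 80 ae 5f a4 5d b1
  t2: 5d 5f 5f a4 80 5d e9 b1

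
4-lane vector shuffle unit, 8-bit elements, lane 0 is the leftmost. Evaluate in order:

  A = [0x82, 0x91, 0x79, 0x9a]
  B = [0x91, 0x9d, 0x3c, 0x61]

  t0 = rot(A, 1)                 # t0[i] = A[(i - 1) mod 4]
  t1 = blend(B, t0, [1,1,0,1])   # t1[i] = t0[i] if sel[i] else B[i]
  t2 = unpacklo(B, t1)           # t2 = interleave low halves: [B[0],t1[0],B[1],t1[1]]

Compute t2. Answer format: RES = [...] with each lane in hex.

RES = [0x91, 0x9a, 0x9d, 0x82]

  t0: 9a 82 91 79
  t1: 9a 82 3c 79
  t2: 91 9a 9d 82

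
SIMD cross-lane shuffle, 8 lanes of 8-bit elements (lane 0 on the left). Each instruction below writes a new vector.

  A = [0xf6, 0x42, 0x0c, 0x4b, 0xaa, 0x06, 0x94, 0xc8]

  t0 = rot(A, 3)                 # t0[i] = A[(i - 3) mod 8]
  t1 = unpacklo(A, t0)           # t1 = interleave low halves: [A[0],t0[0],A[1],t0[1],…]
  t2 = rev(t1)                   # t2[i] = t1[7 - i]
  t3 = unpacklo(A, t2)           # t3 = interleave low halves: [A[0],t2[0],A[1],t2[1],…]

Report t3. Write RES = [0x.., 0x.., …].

  t0: 06 94 c8 f6 42 0c 4b aa
  t1: f6 06 42 94 0c c8 4b f6
  t2: f6 4b c8 0c 94 42 06 f6
  t3: f6 f6 42 4b 0c c8 4b 0c

RES = [ 0xf6  0xf6  0x42  0x4b  0x0c  0xc8  0x4b  0x0c ]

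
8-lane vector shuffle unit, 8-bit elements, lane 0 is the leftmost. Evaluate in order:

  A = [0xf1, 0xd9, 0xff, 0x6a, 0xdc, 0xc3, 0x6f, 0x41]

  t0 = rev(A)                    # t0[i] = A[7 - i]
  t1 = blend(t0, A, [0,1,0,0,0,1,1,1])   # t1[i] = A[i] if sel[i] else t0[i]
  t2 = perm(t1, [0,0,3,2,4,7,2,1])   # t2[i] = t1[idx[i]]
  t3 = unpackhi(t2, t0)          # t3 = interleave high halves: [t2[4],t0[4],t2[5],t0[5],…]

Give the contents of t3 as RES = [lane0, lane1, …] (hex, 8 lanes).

RES = [0x6a, 0x6a, 0x41, 0xff, 0xc3, 0xd9, 0xd9, 0xf1]

→ t0 |41|6f|c3|dc|6a|ff|d9|f1|
→ t1 |41|d9|c3|dc|6a|c3|6f|41|
→ t2 |41|41|dc|c3|6a|41|c3|d9|
→ t3 |6a|6a|41|ff|c3|d9|d9|f1|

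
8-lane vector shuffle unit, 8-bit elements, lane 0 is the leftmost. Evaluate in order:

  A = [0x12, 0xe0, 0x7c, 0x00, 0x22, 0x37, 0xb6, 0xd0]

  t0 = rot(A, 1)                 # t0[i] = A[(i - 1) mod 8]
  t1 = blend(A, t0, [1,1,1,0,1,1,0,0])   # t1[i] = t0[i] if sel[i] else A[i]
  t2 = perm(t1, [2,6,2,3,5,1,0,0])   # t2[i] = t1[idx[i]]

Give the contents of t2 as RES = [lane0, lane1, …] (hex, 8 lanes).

→ t0 |d0|12|e0|7c|00|22|37|b6|
→ t1 |d0|12|e0|00|00|22|b6|d0|
→ t2 |e0|b6|e0|00|22|12|d0|d0|

RES = [0xe0, 0xb6, 0xe0, 0x00, 0x22, 0x12, 0xd0, 0xd0]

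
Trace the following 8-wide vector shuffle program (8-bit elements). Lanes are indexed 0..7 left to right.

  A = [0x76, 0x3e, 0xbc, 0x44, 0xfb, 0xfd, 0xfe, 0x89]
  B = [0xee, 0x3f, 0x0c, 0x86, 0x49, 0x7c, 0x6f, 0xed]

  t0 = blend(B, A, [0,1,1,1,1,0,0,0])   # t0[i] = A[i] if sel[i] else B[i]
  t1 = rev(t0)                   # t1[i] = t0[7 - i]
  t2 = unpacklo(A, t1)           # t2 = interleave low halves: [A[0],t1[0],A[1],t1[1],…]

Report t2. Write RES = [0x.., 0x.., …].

RES = [0x76, 0xed, 0x3e, 0x6f, 0xbc, 0x7c, 0x44, 0xfb]

  t0: ee 3e bc 44 fb 7c 6f ed
  t1: ed 6f 7c fb 44 bc 3e ee
  t2: 76 ed 3e 6f bc 7c 44 fb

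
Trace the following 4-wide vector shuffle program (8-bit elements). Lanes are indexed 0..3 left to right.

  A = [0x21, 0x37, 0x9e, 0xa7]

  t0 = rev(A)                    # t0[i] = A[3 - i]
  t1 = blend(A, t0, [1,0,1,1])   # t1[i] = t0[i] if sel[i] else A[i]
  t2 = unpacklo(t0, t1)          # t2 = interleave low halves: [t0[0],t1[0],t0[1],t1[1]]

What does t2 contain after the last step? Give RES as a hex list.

RES = [ 0xa7  0xa7  0x9e  0x37 ]

→ t0 |a7|9e|37|21|
→ t1 |a7|37|37|21|
→ t2 |a7|a7|9e|37|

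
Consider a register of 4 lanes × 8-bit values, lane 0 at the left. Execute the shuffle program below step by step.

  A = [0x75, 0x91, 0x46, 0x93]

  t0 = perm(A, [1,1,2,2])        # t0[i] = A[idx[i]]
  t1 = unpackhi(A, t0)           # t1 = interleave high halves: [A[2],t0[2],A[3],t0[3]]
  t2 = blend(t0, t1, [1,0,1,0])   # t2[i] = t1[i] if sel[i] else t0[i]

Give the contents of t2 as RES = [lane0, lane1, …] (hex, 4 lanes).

RES = [ 0x46  0x91  0x93  0x46 ]

t0 = [0x91, 0x91, 0x46, 0x46]
t1 = [0x46, 0x46, 0x93, 0x46]
t2 = [0x46, 0x91, 0x93, 0x46]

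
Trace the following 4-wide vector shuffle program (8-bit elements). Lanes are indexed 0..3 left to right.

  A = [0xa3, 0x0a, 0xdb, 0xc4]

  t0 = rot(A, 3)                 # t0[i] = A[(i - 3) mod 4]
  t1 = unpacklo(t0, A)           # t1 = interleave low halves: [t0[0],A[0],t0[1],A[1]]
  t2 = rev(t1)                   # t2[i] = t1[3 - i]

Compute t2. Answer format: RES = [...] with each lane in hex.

t0 = [0x0a, 0xdb, 0xc4, 0xa3]
t1 = [0x0a, 0xa3, 0xdb, 0x0a]
t2 = [0x0a, 0xdb, 0xa3, 0x0a]

RES = [ 0x0a  0xdb  0xa3  0x0a ]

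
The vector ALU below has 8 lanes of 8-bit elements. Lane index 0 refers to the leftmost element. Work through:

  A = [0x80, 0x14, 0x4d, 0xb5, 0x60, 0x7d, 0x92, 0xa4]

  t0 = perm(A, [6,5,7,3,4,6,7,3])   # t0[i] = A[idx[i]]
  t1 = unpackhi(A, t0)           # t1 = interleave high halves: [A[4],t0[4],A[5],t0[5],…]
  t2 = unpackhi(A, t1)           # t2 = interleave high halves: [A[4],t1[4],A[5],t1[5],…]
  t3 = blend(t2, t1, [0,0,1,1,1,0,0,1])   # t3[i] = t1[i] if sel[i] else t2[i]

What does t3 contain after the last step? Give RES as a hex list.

RES = [0x60, 0x92, 0x7d, 0x92, 0x92, 0xa4, 0xa4, 0xb5]

  t0: 92 7d a4 b5 60 92 a4 b5
  t1: 60 60 7d 92 92 a4 a4 b5
  t2: 60 92 7d a4 92 a4 a4 b5
  t3: 60 92 7d 92 92 a4 a4 b5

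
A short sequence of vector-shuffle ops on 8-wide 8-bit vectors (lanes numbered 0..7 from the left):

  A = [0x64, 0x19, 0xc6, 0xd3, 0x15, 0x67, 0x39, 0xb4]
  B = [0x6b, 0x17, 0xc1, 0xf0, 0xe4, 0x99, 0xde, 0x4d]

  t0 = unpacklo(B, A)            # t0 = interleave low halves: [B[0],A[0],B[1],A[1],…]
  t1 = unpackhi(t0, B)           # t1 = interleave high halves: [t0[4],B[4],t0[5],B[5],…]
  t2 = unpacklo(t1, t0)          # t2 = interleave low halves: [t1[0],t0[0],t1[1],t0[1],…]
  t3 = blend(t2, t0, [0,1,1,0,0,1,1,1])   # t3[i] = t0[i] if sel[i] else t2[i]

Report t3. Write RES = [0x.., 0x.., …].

RES = [ 0xc1  0x64  0x17  0x64  0xc6  0xc6  0xf0  0xd3 ]

→ t0 |6b|64|17|19|c1|c6|f0|d3|
→ t1 |c1|e4|c6|99|f0|de|d3|4d|
→ t2 |c1|6b|e4|64|c6|17|99|19|
→ t3 |c1|64|17|64|c6|c6|f0|d3|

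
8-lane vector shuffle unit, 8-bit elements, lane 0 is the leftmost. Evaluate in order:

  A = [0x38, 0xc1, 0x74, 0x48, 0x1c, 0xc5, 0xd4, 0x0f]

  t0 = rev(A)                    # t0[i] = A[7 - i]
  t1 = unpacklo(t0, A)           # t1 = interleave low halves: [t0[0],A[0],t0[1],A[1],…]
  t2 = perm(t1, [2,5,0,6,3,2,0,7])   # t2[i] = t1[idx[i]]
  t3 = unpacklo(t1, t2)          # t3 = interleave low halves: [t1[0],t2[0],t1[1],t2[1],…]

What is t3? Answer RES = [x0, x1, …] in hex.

→ t0 |0f|d4|c5|1c|48|74|c1|38|
→ t1 |0f|38|d4|c1|c5|74|1c|48|
→ t2 |d4|74|0f|1c|c1|d4|0f|48|
→ t3 |0f|d4|38|74|d4|0f|c1|1c|

RES = [0x0f, 0xd4, 0x38, 0x74, 0xd4, 0x0f, 0xc1, 0x1c]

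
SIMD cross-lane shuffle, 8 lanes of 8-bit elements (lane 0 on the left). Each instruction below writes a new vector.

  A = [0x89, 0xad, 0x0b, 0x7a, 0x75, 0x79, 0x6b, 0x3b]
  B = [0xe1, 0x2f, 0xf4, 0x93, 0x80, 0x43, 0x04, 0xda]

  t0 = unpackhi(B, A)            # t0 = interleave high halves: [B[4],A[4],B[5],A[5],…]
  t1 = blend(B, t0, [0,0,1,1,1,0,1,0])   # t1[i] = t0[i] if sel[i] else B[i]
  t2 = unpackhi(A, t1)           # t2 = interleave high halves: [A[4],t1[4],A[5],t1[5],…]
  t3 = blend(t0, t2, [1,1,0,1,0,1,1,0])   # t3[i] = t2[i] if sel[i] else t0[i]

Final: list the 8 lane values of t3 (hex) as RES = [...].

RES = [0x75, 0x04, 0x43, 0x43, 0x04, 0xda, 0x3b, 0x3b]

→ t0 |80|75|43|79|04|6b|da|3b|
→ t1 |e1|2f|43|79|04|43|da|da|
→ t2 |75|04|79|43|6b|da|3b|da|
→ t3 |75|04|43|43|04|da|3b|3b|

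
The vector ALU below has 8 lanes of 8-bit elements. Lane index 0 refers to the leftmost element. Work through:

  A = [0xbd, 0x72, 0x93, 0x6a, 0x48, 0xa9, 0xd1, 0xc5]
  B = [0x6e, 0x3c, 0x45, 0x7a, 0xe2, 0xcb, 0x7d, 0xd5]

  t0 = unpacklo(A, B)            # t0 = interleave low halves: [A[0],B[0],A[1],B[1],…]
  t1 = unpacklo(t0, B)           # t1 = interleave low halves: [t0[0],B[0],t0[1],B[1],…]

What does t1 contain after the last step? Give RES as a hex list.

→ t0 |bd|6e|72|3c|93|45|6a|7a|
→ t1 |bd|6e|6e|3c|72|45|3c|7a|

RES = [ 0xbd  0x6e  0x6e  0x3c  0x72  0x45  0x3c  0x7a ]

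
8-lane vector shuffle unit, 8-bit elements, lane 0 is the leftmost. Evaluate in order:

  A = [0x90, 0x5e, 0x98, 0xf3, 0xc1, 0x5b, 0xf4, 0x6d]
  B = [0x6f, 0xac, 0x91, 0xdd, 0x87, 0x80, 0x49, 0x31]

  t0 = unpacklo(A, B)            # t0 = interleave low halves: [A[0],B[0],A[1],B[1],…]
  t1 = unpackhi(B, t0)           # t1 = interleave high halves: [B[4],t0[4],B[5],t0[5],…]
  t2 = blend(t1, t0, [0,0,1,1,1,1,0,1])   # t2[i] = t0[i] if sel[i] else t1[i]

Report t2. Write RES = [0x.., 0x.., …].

RES = [ 0x87  0x98  0x5e  0xac  0x98  0x91  0x31  0xdd ]

  t0: 90 6f 5e ac 98 91 f3 dd
  t1: 87 98 80 91 49 f3 31 dd
  t2: 87 98 5e ac 98 91 31 dd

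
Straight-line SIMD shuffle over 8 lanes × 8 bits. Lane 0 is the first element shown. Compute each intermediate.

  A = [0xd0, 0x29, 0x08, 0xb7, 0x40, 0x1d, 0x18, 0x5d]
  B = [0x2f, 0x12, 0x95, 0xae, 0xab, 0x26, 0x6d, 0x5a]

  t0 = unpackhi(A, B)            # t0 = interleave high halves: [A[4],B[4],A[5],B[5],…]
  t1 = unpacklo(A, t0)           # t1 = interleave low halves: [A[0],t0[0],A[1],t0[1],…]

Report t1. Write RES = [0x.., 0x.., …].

RES = [ 0xd0  0x40  0x29  0xab  0x08  0x1d  0xb7  0x26 ]

→ t0 |40|ab|1d|26|18|6d|5d|5a|
→ t1 |d0|40|29|ab|08|1d|b7|26|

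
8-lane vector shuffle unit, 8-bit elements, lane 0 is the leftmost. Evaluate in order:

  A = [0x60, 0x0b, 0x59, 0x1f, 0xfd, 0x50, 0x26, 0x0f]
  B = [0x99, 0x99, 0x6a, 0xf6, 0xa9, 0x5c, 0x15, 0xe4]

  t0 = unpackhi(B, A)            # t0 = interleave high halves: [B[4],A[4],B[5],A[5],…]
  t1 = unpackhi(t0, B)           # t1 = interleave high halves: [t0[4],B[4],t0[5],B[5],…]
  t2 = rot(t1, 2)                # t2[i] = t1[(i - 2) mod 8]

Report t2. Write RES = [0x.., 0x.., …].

→ t0 |a9|fd|5c|50|15|26|e4|0f|
→ t1 |15|a9|26|5c|e4|15|0f|e4|
→ t2 |0f|e4|15|a9|26|5c|e4|15|

RES = [ 0x0f  0xe4  0x15  0xa9  0x26  0x5c  0xe4  0x15 ]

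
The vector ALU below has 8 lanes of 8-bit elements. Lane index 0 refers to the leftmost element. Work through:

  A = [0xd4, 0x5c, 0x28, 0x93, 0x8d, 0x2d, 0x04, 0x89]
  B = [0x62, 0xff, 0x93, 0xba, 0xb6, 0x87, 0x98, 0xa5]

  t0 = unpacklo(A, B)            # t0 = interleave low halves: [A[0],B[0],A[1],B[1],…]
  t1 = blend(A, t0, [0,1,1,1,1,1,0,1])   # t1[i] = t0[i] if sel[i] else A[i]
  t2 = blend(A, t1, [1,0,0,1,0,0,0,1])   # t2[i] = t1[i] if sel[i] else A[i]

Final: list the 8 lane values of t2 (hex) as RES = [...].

→ t0 |d4|62|5c|ff|28|93|93|ba|
→ t1 |d4|62|5c|ff|28|93|04|ba|
→ t2 |d4|5c|28|ff|8d|2d|04|ba|

RES = [ 0xd4  0x5c  0x28  0xff  0x8d  0x2d  0x04  0xba ]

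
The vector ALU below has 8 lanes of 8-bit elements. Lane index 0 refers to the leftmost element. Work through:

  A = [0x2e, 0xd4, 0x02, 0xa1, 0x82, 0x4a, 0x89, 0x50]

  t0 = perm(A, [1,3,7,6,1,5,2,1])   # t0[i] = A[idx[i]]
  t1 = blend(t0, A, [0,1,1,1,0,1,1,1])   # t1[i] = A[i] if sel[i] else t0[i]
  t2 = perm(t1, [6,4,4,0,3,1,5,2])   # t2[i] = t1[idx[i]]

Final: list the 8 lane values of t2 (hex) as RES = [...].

→ t0 |d4|a1|50|89|d4|4a|02|d4|
→ t1 |d4|d4|02|a1|d4|4a|89|50|
→ t2 |89|d4|d4|d4|a1|d4|4a|02|

RES = [ 0x89  0xd4  0xd4  0xd4  0xa1  0xd4  0x4a  0x02 ]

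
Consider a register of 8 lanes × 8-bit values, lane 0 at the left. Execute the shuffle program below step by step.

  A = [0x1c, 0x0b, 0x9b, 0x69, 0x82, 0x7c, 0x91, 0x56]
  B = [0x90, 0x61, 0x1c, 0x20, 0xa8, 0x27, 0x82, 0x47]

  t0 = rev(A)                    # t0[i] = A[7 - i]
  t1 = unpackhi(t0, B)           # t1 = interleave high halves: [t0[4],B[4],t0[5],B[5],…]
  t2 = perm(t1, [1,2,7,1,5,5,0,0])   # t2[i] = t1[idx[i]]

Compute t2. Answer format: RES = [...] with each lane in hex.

RES = [0xa8, 0x9b, 0x47, 0xa8, 0x82, 0x82, 0x69, 0x69]

→ t0 |56|91|7c|82|69|9b|0b|1c|
→ t1 |69|a8|9b|27|0b|82|1c|47|
→ t2 |a8|9b|47|a8|82|82|69|69|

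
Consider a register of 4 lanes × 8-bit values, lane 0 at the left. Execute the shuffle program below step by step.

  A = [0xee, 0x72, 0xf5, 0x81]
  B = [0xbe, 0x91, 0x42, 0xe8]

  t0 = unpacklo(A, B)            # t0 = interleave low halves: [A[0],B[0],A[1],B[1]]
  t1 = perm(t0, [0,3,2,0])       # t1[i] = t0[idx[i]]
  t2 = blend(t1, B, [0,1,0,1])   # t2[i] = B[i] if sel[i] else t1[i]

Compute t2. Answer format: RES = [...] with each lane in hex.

t0 = [0xee, 0xbe, 0x72, 0x91]
t1 = [0xee, 0x91, 0x72, 0xee]
t2 = [0xee, 0x91, 0x72, 0xe8]

RES = [ 0xee  0x91  0x72  0xe8 ]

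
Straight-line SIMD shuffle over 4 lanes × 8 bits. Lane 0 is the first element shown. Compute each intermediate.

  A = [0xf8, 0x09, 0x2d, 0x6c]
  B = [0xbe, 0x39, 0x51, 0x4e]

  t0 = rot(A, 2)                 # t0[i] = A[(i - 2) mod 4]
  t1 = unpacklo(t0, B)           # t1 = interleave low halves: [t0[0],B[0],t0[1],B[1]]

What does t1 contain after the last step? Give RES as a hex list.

t0 = [0x2d, 0x6c, 0xf8, 0x09]
t1 = [0x2d, 0xbe, 0x6c, 0x39]

RES = [ 0x2d  0xbe  0x6c  0x39 ]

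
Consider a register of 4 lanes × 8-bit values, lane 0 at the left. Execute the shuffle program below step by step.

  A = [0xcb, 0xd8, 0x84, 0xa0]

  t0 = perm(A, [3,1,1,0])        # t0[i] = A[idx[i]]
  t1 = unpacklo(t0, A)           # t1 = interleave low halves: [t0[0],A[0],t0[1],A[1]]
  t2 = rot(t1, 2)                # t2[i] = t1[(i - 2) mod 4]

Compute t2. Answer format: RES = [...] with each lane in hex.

RES = [0xd8, 0xd8, 0xa0, 0xcb]

→ t0 |a0|d8|d8|cb|
→ t1 |a0|cb|d8|d8|
→ t2 |d8|d8|a0|cb|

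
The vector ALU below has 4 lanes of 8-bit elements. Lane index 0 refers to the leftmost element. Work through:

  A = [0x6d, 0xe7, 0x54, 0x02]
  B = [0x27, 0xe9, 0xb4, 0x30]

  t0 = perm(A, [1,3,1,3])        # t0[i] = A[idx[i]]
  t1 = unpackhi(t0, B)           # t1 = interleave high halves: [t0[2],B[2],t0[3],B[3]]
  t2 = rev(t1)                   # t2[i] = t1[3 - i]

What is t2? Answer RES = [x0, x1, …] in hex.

t0 = [0xe7, 0x02, 0xe7, 0x02]
t1 = [0xe7, 0xb4, 0x02, 0x30]
t2 = [0x30, 0x02, 0xb4, 0xe7]

RES = [0x30, 0x02, 0xb4, 0xe7]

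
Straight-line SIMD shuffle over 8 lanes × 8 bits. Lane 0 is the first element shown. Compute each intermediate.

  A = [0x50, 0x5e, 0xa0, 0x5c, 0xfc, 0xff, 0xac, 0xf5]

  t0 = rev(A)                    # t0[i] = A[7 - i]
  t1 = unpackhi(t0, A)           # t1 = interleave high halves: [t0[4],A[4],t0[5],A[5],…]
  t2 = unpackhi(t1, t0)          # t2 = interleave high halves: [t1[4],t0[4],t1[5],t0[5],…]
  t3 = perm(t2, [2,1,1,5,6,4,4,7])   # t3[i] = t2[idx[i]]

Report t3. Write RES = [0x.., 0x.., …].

RES = [0xac, 0x5c, 0x5c, 0x5e, 0xf5, 0x50, 0x50, 0x50]

→ t0 |f5|ac|ff|fc|5c|a0|5e|50|
→ t1 |5c|fc|a0|ff|5e|ac|50|f5|
→ t2 |5e|5c|ac|a0|50|5e|f5|50|
→ t3 |ac|5c|5c|5e|f5|50|50|50|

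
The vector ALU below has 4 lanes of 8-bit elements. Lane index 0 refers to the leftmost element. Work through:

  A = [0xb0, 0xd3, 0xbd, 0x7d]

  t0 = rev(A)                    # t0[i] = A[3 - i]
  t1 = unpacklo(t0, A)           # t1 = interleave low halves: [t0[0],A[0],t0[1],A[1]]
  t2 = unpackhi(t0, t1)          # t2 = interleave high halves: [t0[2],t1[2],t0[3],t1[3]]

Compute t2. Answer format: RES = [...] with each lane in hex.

RES = [ 0xd3  0xbd  0xb0  0xd3 ]

t0 = [0x7d, 0xbd, 0xd3, 0xb0]
t1 = [0x7d, 0xb0, 0xbd, 0xd3]
t2 = [0xd3, 0xbd, 0xb0, 0xd3]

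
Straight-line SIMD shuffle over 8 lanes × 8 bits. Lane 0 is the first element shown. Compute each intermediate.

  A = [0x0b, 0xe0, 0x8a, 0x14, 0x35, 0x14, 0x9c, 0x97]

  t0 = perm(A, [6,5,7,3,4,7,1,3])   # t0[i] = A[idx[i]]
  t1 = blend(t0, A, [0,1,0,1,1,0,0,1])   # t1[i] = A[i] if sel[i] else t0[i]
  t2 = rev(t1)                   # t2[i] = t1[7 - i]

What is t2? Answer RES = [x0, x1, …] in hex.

t0 = [0x9c, 0x14, 0x97, 0x14, 0x35, 0x97, 0xe0, 0x14]
t1 = [0x9c, 0xe0, 0x97, 0x14, 0x35, 0x97, 0xe0, 0x97]
t2 = [0x97, 0xe0, 0x97, 0x35, 0x14, 0x97, 0xe0, 0x9c]

RES = [ 0x97  0xe0  0x97  0x35  0x14  0x97  0xe0  0x9c ]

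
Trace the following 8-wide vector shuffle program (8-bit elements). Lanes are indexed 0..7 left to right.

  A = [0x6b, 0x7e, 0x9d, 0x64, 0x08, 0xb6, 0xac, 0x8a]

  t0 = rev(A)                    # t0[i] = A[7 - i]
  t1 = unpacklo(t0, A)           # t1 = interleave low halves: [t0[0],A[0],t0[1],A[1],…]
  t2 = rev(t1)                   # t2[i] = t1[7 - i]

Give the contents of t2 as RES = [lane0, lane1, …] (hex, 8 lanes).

RES = [ 0x64  0x08  0x9d  0xb6  0x7e  0xac  0x6b  0x8a ]

→ t0 |8a|ac|b6|08|64|9d|7e|6b|
→ t1 |8a|6b|ac|7e|b6|9d|08|64|
→ t2 |64|08|9d|b6|7e|ac|6b|8a|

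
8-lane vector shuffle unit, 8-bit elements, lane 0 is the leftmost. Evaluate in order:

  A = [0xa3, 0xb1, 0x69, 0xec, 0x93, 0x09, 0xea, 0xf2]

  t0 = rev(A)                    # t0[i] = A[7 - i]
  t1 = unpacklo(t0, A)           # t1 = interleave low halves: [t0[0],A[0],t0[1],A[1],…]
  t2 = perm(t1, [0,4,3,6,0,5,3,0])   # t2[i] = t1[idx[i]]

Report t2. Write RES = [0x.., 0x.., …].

t0 = [0xf2, 0xea, 0x09, 0x93, 0xec, 0x69, 0xb1, 0xa3]
t1 = [0xf2, 0xa3, 0xea, 0xb1, 0x09, 0x69, 0x93, 0xec]
t2 = [0xf2, 0x09, 0xb1, 0x93, 0xf2, 0x69, 0xb1, 0xf2]

RES = [ 0xf2  0x09  0xb1  0x93  0xf2  0x69  0xb1  0xf2 ]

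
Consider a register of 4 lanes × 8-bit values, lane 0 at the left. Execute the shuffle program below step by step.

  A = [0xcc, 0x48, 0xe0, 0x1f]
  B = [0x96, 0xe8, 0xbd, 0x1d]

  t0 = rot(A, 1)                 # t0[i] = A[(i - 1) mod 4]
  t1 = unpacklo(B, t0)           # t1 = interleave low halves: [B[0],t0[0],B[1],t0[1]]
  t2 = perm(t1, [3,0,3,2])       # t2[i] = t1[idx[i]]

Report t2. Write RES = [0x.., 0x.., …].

t0 = [0x1f, 0xcc, 0x48, 0xe0]
t1 = [0x96, 0x1f, 0xe8, 0xcc]
t2 = [0xcc, 0x96, 0xcc, 0xe8]

RES = [ 0xcc  0x96  0xcc  0xe8 ]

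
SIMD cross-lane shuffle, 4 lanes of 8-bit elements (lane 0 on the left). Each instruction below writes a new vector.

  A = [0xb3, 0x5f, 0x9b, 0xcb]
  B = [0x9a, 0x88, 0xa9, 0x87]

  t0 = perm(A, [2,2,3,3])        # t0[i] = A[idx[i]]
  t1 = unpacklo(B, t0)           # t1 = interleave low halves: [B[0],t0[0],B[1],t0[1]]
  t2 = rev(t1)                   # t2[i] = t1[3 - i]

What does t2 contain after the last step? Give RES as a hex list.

RES = [ 0x9b  0x88  0x9b  0x9a ]

  t0: 9b 9b cb cb
  t1: 9a 9b 88 9b
  t2: 9b 88 9b 9a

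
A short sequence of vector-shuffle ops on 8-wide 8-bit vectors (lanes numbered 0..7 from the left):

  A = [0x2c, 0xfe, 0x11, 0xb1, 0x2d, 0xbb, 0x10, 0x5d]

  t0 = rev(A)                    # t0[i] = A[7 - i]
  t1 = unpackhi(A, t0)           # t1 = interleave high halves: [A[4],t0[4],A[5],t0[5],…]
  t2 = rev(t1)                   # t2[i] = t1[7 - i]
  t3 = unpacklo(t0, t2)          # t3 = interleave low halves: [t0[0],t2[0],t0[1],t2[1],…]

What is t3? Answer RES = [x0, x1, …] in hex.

RES = [0x5d, 0x2c, 0x10, 0x5d, 0xbb, 0xfe, 0x2d, 0x10]

t0 = [0x5d, 0x10, 0xbb, 0x2d, 0xb1, 0x11, 0xfe, 0x2c]
t1 = [0x2d, 0xb1, 0xbb, 0x11, 0x10, 0xfe, 0x5d, 0x2c]
t2 = [0x2c, 0x5d, 0xfe, 0x10, 0x11, 0xbb, 0xb1, 0x2d]
t3 = [0x5d, 0x2c, 0x10, 0x5d, 0xbb, 0xfe, 0x2d, 0x10]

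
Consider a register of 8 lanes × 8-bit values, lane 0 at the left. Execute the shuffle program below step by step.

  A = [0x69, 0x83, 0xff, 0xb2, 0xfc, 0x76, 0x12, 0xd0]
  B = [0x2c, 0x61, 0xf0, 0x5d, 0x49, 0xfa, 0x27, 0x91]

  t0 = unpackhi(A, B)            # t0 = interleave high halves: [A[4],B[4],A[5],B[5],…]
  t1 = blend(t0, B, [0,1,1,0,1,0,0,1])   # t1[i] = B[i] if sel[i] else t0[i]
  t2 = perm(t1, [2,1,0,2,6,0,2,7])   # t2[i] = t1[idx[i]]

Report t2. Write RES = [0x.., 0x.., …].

RES = [ 0xf0  0x61  0xfc  0xf0  0xd0  0xfc  0xf0  0x91 ]

  t0: fc 49 76 fa 12 27 d0 91
  t1: fc 61 f0 fa 49 27 d0 91
  t2: f0 61 fc f0 d0 fc f0 91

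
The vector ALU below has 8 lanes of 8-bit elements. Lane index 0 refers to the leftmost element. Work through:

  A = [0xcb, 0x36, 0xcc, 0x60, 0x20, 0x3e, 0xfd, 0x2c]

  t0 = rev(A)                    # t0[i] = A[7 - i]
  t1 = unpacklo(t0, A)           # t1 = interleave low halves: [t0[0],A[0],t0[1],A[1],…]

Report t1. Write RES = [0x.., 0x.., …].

→ t0 |2c|fd|3e|20|60|cc|36|cb|
→ t1 |2c|cb|fd|36|3e|cc|20|60|

RES = [ 0x2c  0xcb  0xfd  0x36  0x3e  0xcc  0x20  0x60 ]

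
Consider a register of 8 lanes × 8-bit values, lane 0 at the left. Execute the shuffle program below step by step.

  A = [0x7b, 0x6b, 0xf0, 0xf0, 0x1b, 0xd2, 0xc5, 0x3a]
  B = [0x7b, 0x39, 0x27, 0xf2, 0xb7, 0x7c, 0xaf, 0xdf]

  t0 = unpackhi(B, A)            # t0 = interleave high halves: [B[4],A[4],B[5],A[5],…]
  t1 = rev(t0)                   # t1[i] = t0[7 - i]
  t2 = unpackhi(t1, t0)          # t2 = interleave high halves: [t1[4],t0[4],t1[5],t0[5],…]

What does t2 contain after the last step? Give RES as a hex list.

RES = [0xd2, 0xaf, 0x7c, 0xc5, 0x1b, 0xdf, 0xb7, 0x3a]

  t0: b7 1b 7c d2 af c5 df 3a
  t1: 3a df c5 af d2 7c 1b b7
  t2: d2 af 7c c5 1b df b7 3a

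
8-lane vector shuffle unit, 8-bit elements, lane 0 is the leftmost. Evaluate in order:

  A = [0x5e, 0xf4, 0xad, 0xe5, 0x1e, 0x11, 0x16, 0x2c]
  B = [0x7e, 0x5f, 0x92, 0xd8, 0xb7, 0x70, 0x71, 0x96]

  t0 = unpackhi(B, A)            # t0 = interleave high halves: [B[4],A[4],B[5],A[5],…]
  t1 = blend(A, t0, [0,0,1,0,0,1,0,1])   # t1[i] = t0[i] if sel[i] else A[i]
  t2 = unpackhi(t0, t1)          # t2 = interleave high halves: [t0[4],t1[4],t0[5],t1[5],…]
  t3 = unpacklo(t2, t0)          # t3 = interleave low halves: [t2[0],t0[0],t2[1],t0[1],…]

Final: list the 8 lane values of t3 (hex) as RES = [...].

RES = [ 0x71  0xb7  0x1e  0x1e  0x16  0x70  0x16  0x11 ]

  t0: b7 1e 70 11 71 16 96 2c
  t1: 5e f4 70 e5 1e 16 16 2c
  t2: 71 1e 16 16 96 16 2c 2c
  t3: 71 b7 1e 1e 16 70 16 11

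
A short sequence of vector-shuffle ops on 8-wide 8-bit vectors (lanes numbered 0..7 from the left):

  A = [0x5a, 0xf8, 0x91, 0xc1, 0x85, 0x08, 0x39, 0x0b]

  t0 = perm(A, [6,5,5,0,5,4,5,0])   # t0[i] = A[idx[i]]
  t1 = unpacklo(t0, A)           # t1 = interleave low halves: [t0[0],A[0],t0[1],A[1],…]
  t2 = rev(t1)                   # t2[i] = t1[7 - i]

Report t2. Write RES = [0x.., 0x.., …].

RES = [ 0xc1  0x5a  0x91  0x08  0xf8  0x08  0x5a  0x39 ]

→ t0 |39|08|08|5a|08|85|08|5a|
→ t1 |39|5a|08|f8|08|91|5a|c1|
→ t2 |c1|5a|91|08|f8|08|5a|39|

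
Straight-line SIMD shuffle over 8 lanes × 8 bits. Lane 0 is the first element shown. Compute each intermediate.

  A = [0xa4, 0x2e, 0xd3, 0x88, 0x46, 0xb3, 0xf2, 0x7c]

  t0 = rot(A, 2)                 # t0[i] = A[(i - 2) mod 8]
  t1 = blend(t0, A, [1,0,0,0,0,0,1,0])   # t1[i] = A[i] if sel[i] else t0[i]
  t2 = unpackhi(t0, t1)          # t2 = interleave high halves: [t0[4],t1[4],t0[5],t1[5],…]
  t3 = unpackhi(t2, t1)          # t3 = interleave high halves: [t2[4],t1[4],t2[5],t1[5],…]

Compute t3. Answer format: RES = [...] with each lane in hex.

RES = [0x46, 0xd3, 0xf2, 0x88, 0xb3, 0xf2, 0xb3, 0xb3]

  t0: f2 7c a4 2e d3 88 46 b3
  t1: a4 7c a4 2e d3 88 f2 b3
  t2: d3 d3 88 88 46 f2 b3 b3
  t3: 46 d3 f2 88 b3 f2 b3 b3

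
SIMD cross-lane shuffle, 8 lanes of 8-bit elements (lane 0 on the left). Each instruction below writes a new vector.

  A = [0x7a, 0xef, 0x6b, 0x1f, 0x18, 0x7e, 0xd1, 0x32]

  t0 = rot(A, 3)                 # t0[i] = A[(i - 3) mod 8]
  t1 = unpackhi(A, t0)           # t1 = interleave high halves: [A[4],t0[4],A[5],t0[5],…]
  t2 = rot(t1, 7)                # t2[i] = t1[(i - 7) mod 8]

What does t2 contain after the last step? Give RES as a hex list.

  t0: 7e d1 32 7a ef 6b 1f 18
  t1: 18 ef 7e 6b d1 1f 32 18
  t2: ef 7e 6b d1 1f 32 18 18

RES = [ 0xef  0x7e  0x6b  0xd1  0x1f  0x32  0x18  0x18 ]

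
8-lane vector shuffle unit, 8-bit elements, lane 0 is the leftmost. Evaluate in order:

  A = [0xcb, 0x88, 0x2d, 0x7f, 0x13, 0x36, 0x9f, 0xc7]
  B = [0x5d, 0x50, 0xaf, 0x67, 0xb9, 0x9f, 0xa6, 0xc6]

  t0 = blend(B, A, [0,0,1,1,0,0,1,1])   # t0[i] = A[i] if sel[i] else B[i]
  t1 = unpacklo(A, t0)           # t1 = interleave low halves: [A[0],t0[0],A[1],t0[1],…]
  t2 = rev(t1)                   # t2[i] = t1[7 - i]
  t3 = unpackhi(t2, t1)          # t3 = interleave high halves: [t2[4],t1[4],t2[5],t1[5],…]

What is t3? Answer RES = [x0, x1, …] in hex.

  t0: 5d 50 2d 7f b9 9f 9f c7
  t1: cb 5d 88 50 2d 2d 7f 7f
  t2: 7f 7f 2d 2d 50 88 5d cb
  t3: 50 2d 88 2d 5d 7f cb 7f

RES = [0x50, 0x2d, 0x88, 0x2d, 0x5d, 0x7f, 0xcb, 0x7f]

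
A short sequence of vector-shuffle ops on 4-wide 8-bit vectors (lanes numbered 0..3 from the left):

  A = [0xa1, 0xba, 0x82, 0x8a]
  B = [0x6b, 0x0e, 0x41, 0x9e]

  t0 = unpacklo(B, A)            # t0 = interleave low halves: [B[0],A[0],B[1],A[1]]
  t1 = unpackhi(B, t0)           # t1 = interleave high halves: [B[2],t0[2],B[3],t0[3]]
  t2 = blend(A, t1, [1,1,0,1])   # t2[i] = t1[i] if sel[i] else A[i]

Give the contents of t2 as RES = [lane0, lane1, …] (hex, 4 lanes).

RES = [0x41, 0x0e, 0x82, 0xba]

  t0: 6b a1 0e ba
  t1: 41 0e 9e ba
  t2: 41 0e 82 ba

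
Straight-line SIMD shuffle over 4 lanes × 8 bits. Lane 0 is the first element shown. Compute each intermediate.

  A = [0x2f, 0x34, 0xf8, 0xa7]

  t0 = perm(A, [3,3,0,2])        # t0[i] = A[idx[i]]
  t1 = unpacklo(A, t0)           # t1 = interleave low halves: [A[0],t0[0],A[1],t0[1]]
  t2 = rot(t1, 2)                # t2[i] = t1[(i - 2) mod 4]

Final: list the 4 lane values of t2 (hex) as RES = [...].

RES = [0x34, 0xa7, 0x2f, 0xa7]

  t0: a7 a7 2f f8
  t1: 2f a7 34 a7
  t2: 34 a7 2f a7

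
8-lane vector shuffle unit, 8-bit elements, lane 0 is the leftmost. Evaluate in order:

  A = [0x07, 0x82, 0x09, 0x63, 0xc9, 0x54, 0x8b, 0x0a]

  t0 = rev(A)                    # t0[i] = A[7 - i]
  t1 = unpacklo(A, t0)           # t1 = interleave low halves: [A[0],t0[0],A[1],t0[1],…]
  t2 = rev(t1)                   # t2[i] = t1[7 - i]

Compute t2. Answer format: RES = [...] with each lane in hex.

  t0: 0a 8b 54 c9 63 09 82 07
  t1: 07 0a 82 8b 09 54 63 c9
  t2: c9 63 54 09 8b 82 0a 07

RES = [ 0xc9  0x63  0x54  0x09  0x8b  0x82  0x0a  0x07 ]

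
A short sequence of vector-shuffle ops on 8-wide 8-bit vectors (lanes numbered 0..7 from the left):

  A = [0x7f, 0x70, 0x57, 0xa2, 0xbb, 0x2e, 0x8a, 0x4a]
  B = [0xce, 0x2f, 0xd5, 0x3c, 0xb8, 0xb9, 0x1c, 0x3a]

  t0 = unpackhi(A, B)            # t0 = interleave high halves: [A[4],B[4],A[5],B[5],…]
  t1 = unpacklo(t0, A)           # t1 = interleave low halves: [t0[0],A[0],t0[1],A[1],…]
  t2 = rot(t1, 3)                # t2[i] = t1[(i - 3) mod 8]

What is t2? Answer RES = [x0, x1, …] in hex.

RES = [0x57, 0xb9, 0xa2, 0xbb, 0x7f, 0xb8, 0x70, 0x2e]

t0 = [0xbb, 0xb8, 0x2e, 0xb9, 0x8a, 0x1c, 0x4a, 0x3a]
t1 = [0xbb, 0x7f, 0xb8, 0x70, 0x2e, 0x57, 0xb9, 0xa2]
t2 = [0x57, 0xb9, 0xa2, 0xbb, 0x7f, 0xb8, 0x70, 0x2e]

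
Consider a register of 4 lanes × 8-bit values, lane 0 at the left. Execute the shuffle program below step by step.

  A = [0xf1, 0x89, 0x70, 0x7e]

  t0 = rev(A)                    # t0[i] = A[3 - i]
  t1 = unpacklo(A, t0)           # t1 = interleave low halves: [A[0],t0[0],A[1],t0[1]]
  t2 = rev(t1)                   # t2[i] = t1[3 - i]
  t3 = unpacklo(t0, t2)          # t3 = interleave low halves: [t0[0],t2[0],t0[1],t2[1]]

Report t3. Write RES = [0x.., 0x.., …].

→ t0 |7e|70|89|f1|
→ t1 |f1|7e|89|70|
→ t2 |70|89|7e|f1|
→ t3 |7e|70|70|89|

RES = [ 0x7e  0x70  0x70  0x89 ]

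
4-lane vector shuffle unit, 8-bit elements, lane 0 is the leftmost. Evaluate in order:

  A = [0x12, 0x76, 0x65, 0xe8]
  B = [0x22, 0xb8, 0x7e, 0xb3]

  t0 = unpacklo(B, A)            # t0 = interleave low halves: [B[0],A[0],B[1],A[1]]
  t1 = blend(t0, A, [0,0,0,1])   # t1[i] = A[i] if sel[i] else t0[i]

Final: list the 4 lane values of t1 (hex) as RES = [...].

t0 = [0x22, 0x12, 0xb8, 0x76]
t1 = [0x22, 0x12, 0xb8, 0xe8]

RES = [ 0x22  0x12  0xb8  0xe8 ]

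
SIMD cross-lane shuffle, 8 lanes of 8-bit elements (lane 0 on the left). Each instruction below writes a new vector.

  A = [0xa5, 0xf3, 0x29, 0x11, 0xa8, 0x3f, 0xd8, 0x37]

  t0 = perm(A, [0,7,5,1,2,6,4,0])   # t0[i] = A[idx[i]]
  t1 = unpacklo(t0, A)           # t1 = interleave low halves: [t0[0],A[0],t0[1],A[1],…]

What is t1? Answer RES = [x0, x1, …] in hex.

t0 = [0xa5, 0x37, 0x3f, 0xf3, 0x29, 0xd8, 0xa8, 0xa5]
t1 = [0xa5, 0xa5, 0x37, 0xf3, 0x3f, 0x29, 0xf3, 0x11]

RES = [0xa5, 0xa5, 0x37, 0xf3, 0x3f, 0x29, 0xf3, 0x11]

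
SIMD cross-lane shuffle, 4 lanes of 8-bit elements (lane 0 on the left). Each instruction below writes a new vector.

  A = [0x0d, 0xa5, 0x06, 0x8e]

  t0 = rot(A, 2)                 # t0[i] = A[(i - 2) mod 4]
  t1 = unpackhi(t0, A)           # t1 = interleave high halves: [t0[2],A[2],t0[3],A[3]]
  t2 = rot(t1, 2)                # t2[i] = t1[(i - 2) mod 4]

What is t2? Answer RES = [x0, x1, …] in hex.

  t0: 06 8e 0d a5
  t1: 0d 06 a5 8e
  t2: a5 8e 0d 06

RES = [0xa5, 0x8e, 0x0d, 0x06]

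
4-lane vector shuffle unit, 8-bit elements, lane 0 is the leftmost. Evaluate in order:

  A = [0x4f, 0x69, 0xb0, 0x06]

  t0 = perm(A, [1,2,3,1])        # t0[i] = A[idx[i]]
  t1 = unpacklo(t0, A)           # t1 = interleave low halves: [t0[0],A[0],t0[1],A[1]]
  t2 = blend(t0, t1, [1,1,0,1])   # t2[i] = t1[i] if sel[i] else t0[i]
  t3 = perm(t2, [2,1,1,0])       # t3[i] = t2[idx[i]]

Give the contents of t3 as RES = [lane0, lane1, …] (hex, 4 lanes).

RES = [ 0x06  0x4f  0x4f  0x69 ]

t0 = [0x69, 0xb0, 0x06, 0x69]
t1 = [0x69, 0x4f, 0xb0, 0x69]
t2 = [0x69, 0x4f, 0x06, 0x69]
t3 = [0x06, 0x4f, 0x4f, 0x69]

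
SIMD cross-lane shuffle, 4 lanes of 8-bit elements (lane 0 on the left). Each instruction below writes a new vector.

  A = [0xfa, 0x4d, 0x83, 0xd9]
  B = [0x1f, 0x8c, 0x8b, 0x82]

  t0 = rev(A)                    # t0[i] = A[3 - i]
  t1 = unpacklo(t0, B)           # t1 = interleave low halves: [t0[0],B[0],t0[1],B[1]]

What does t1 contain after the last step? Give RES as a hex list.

  t0: d9 83 4d fa
  t1: d9 1f 83 8c

RES = [0xd9, 0x1f, 0x83, 0x8c]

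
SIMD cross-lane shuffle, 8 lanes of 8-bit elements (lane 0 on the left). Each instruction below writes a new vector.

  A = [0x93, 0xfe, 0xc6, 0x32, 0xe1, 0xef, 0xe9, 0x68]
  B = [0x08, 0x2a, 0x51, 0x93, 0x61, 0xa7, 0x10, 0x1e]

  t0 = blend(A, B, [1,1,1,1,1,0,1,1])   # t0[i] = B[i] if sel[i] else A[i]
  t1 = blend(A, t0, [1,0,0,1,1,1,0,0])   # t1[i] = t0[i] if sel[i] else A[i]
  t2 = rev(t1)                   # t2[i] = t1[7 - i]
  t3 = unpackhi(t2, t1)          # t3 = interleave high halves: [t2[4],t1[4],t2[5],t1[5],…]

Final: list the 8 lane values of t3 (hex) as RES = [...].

  t0: 08 2a 51 93 61 ef 10 1e
  t1: 08 fe c6 93 61 ef e9 68
  t2: 68 e9 ef 61 93 c6 fe 08
  t3: 93 61 c6 ef fe e9 08 68

RES = [ 0x93  0x61  0xc6  0xef  0xfe  0xe9  0x08  0x68 ]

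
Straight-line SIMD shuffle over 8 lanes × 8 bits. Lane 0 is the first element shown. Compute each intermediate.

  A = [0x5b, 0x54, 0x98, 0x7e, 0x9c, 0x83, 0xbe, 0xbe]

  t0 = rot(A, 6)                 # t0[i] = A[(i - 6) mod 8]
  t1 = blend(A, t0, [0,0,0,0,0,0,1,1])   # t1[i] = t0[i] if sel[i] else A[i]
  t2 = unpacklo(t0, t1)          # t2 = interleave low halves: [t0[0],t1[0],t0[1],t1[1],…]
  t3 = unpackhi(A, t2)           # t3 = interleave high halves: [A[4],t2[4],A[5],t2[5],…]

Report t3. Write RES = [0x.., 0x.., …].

RES = [ 0x9c  0x9c  0x83  0x98  0xbe  0x83  0xbe  0x7e ]

→ t0 |98|7e|9c|83|be|be|5b|54|
→ t1 |5b|54|98|7e|9c|83|5b|54|
→ t2 |98|5b|7e|54|9c|98|83|7e|
→ t3 |9c|9c|83|98|be|83|be|7e|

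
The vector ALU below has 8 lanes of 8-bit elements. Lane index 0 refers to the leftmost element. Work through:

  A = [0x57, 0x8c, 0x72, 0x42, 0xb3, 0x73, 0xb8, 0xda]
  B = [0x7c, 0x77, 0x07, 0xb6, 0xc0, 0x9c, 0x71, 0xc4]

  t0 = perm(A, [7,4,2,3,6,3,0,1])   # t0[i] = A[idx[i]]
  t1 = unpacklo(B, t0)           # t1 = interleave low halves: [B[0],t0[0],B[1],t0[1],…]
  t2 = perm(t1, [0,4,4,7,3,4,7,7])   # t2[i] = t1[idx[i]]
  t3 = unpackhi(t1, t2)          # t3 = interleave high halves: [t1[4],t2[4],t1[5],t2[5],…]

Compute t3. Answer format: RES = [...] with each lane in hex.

→ t0 |da|b3|72|42|b8|42|57|8c|
→ t1 |7c|da|77|b3|07|72|b6|42|
→ t2 |7c|07|07|42|b3|07|42|42|
→ t3 |07|b3|72|07|b6|42|42|42|

RES = [0x07, 0xb3, 0x72, 0x07, 0xb6, 0x42, 0x42, 0x42]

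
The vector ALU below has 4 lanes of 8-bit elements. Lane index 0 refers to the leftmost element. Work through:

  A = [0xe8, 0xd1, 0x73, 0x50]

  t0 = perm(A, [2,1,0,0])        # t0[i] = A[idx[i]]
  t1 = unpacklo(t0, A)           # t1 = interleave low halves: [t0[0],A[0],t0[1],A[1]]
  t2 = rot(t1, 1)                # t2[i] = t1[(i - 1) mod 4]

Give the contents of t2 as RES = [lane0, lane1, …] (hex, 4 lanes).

t0 = [0x73, 0xd1, 0xe8, 0xe8]
t1 = [0x73, 0xe8, 0xd1, 0xd1]
t2 = [0xd1, 0x73, 0xe8, 0xd1]

RES = [0xd1, 0x73, 0xe8, 0xd1]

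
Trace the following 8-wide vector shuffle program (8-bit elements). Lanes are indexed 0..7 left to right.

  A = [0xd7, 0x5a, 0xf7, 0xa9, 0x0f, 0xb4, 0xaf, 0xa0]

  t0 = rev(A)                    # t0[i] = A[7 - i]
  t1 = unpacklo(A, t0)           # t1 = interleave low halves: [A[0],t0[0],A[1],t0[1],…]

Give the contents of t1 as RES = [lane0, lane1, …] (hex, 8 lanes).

→ t0 |a0|af|b4|0f|a9|f7|5a|d7|
→ t1 |d7|a0|5a|af|f7|b4|a9|0f|

RES = [0xd7, 0xa0, 0x5a, 0xaf, 0xf7, 0xb4, 0xa9, 0x0f]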